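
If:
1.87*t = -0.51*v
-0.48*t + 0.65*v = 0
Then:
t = 0.00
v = 0.00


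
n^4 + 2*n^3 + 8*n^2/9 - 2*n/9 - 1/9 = (n - 1/3)*(n + 1/3)*(n + 1)^2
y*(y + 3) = y^2 + 3*y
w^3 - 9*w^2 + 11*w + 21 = (w - 7)*(w - 3)*(w + 1)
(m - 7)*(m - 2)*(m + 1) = m^3 - 8*m^2 + 5*m + 14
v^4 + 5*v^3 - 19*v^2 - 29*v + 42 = (v - 3)*(v - 1)*(v + 2)*(v + 7)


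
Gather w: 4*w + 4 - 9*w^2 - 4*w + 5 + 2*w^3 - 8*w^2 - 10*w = 2*w^3 - 17*w^2 - 10*w + 9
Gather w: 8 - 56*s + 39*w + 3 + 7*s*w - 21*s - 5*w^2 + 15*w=-77*s - 5*w^2 + w*(7*s + 54) + 11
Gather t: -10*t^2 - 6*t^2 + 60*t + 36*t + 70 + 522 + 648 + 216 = -16*t^2 + 96*t + 1456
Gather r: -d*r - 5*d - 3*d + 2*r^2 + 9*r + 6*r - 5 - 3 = -8*d + 2*r^2 + r*(15 - d) - 8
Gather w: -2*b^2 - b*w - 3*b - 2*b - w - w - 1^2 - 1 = -2*b^2 - 5*b + w*(-b - 2) - 2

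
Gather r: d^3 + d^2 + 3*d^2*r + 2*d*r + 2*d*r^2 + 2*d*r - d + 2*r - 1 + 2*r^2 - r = d^3 + d^2 - d + r^2*(2*d + 2) + r*(3*d^2 + 4*d + 1) - 1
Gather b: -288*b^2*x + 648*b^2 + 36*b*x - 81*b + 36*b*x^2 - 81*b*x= b^2*(648 - 288*x) + b*(36*x^2 - 45*x - 81)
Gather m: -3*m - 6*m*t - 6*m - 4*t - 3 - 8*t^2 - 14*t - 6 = m*(-6*t - 9) - 8*t^2 - 18*t - 9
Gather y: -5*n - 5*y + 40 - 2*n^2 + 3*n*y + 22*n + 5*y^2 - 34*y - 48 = -2*n^2 + 17*n + 5*y^2 + y*(3*n - 39) - 8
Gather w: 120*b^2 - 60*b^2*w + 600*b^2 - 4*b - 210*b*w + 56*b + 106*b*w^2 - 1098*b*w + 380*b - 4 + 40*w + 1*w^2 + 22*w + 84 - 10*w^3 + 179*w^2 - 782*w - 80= 720*b^2 + 432*b - 10*w^3 + w^2*(106*b + 180) + w*(-60*b^2 - 1308*b - 720)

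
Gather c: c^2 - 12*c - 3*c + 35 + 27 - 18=c^2 - 15*c + 44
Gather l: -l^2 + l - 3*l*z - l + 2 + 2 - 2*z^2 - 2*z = -l^2 - 3*l*z - 2*z^2 - 2*z + 4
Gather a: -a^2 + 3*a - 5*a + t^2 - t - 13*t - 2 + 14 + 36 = -a^2 - 2*a + t^2 - 14*t + 48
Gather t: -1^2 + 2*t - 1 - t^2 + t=-t^2 + 3*t - 2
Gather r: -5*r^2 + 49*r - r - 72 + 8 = -5*r^2 + 48*r - 64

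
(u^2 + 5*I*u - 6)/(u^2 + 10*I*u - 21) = (u + 2*I)/(u + 7*I)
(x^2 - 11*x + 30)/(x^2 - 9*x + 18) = (x - 5)/(x - 3)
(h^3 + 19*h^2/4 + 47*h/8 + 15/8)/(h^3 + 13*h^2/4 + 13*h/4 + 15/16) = 2*(h + 3)/(2*h + 3)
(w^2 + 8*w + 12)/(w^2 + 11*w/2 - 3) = 2*(w + 2)/(2*w - 1)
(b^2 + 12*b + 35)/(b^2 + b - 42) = (b + 5)/(b - 6)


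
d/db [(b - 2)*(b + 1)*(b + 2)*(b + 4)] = 4*b^3 + 15*b^2 - 20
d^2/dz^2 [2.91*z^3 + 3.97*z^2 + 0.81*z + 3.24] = 17.46*z + 7.94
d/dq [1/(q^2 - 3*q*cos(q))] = (-3*q*sin(q) - 2*q + 3*cos(q))/(q^2*(q - 3*cos(q))^2)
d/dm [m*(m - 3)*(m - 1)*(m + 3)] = 4*m^3 - 3*m^2 - 18*m + 9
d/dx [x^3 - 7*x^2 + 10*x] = 3*x^2 - 14*x + 10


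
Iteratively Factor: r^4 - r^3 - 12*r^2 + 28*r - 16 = (r - 2)*(r^3 + r^2 - 10*r + 8) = (r - 2)*(r + 4)*(r^2 - 3*r + 2) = (r - 2)*(r - 1)*(r + 4)*(r - 2)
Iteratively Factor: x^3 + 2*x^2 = (x)*(x^2 + 2*x) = x^2*(x + 2)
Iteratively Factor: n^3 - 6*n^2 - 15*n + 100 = (n - 5)*(n^2 - n - 20) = (n - 5)*(n + 4)*(n - 5)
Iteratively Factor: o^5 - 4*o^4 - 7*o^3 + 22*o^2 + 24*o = (o)*(o^4 - 4*o^3 - 7*o^2 + 22*o + 24) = o*(o - 4)*(o^3 - 7*o - 6) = o*(o - 4)*(o - 3)*(o^2 + 3*o + 2) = o*(o - 4)*(o - 3)*(o + 1)*(o + 2)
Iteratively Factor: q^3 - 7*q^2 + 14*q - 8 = (q - 2)*(q^2 - 5*q + 4) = (q - 2)*(q - 1)*(q - 4)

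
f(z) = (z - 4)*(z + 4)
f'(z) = 2*z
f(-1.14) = -14.70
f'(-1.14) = -2.28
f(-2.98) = -7.12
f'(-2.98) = -5.96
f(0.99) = -15.02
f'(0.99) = 1.98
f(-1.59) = -13.47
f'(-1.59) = -3.18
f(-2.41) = -10.19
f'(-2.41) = -4.82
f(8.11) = 49.77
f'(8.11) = 16.22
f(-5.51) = 14.36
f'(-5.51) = -11.02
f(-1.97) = -12.12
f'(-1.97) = -3.94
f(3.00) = -7.00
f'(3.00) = 6.00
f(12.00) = 128.00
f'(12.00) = 24.00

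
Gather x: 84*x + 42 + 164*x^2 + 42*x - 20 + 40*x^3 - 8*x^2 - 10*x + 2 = 40*x^3 + 156*x^2 + 116*x + 24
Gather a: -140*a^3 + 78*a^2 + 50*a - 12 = -140*a^3 + 78*a^2 + 50*a - 12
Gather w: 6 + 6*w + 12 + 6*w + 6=12*w + 24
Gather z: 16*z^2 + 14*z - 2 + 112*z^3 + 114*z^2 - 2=112*z^3 + 130*z^2 + 14*z - 4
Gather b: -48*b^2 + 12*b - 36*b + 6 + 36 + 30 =-48*b^2 - 24*b + 72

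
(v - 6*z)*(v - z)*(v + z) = v^3 - 6*v^2*z - v*z^2 + 6*z^3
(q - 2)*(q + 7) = q^2 + 5*q - 14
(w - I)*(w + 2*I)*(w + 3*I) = w^3 + 4*I*w^2 - w + 6*I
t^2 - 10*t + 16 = (t - 8)*(t - 2)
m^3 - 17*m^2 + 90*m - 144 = (m - 8)*(m - 6)*(m - 3)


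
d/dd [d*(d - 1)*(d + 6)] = 3*d^2 + 10*d - 6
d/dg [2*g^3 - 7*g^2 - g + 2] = 6*g^2 - 14*g - 1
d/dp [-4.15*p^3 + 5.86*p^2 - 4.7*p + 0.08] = -12.45*p^2 + 11.72*p - 4.7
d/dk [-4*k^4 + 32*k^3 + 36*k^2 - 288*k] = -16*k^3 + 96*k^2 + 72*k - 288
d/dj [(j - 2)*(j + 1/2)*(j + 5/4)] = 3*j^2 - j/2 - 23/8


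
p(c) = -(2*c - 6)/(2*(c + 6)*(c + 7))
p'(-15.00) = 0.05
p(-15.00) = 0.25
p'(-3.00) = -0.38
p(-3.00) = 0.50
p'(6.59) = -0.00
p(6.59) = -0.02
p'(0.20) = -0.04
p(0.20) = 0.06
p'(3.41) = -0.01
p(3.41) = -0.00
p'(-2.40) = -0.22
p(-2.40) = 0.33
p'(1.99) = -0.02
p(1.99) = 0.01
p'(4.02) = -0.01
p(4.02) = -0.01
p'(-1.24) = -0.10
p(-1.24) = 0.15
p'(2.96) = -0.01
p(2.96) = 0.00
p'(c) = -1/((c + 6)*(c + 7)) + (2*c - 6)/(2*(c + 6)*(c + 7)^2) + (2*c - 6)/(2*(c + 6)^2*(c + 7))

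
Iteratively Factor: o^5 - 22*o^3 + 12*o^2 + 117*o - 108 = (o - 3)*(o^4 + 3*o^3 - 13*o^2 - 27*o + 36) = (o - 3)*(o - 1)*(o^3 + 4*o^2 - 9*o - 36) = (o - 3)*(o - 1)*(o + 3)*(o^2 + o - 12) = (o - 3)*(o - 1)*(o + 3)*(o + 4)*(o - 3)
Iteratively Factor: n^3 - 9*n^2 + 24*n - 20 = (n - 2)*(n^2 - 7*n + 10) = (n - 5)*(n - 2)*(n - 2)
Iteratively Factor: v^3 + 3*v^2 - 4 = (v + 2)*(v^2 + v - 2) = (v + 2)^2*(v - 1)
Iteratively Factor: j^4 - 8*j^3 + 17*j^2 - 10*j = (j - 5)*(j^3 - 3*j^2 + 2*j) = (j - 5)*(j - 2)*(j^2 - j) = (j - 5)*(j - 2)*(j - 1)*(j)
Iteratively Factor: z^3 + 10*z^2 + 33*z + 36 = (z + 4)*(z^2 + 6*z + 9) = (z + 3)*(z + 4)*(z + 3)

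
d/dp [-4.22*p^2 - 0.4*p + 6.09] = -8.44*p - 0.4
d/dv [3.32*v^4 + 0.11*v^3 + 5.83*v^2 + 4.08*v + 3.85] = 13.28*v^3 + 0.33*v^2 + 11.66*v + 4.08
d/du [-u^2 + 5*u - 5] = 5 - 2*u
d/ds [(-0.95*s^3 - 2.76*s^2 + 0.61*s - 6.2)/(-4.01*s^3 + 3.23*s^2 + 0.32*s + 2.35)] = (-1.77635683940025e-15*s^5 - 14.1361*s^4 + 4.2842*s^3 - 84.137*s^2 + 27.08*s + 3.4175)/(16.0801*s^6 - 25.9046*s^5 + 7.8665*s^4 - 16.7798*s^3 + 15.2834*s^2 + 1.504*s + 5.5225)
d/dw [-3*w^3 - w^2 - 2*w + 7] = -9*w^2 - 2*w - 2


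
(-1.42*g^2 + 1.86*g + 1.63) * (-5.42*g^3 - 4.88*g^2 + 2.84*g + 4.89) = 7.6964*g^5 - 3.1516*g^4 - 21.9442*g^3 - 9.6158*g^2 + 13.7246*g + 7.9707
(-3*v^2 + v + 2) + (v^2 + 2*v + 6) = -2*v^2 + 3*v + 8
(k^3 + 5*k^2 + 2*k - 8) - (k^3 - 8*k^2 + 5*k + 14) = 13*k^2 - 3*k - 22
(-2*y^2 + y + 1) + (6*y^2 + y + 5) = 4*y^2 + 2*y + 6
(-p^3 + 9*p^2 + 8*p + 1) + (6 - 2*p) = -p^3 + 9*p^2 + 6*p + 7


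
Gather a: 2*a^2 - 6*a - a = 2*a^2 - 7*a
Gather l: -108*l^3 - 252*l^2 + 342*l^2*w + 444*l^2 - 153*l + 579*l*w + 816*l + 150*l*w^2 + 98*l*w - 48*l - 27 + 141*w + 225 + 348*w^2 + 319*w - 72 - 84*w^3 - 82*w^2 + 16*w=-108*l^3 + l^2*(342*w + 192) + l*(150*w^2 + 677*w + 615) - 84*w^3 + 266*w^2 + 476*w + 126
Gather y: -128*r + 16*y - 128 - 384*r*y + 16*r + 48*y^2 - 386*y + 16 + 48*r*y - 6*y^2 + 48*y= -112*r + 42*y^2 + y*(-336*r - 322) - 112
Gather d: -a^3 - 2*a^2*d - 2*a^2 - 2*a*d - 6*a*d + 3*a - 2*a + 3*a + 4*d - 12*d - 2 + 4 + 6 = -a^3 - 2*a^2 + 4*a + d*(-2*a^2 - 8*a - 8) + 8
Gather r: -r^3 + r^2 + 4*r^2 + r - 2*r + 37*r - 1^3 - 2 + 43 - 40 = -r^3 + 5*r^2 + 36*r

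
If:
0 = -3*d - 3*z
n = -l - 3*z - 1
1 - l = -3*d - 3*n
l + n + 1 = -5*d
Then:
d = 0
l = -1/2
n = -1/2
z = 0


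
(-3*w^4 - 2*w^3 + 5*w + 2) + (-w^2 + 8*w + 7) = -3*w^4 - 2*w^3 - w^2 + 13*w + 9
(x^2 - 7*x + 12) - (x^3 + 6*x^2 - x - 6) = -x^3 - 5*x^2 - 6*x + 18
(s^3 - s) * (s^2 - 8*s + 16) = s^5 - 8*s^4 + 15*s^3 + 8*s^2 - 16*s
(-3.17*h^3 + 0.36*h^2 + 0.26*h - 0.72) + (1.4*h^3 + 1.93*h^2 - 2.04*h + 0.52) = -1.77*h^3 + 2.29*h^2 - 1.78*h - 0.2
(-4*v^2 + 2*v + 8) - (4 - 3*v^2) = -v^2 + 2*v + 4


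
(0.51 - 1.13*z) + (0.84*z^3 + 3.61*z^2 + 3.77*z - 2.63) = 0.84*z^3 + 3.61*z^2 + 2.64*z - 2.12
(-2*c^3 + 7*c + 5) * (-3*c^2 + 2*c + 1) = 6*c^5 - 4*c^4 - 23*c^3 - c^2 + 17*c + 5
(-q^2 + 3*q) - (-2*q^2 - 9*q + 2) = q^2 + 12*q - 2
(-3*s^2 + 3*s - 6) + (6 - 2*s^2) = -5*s^2 + 3*s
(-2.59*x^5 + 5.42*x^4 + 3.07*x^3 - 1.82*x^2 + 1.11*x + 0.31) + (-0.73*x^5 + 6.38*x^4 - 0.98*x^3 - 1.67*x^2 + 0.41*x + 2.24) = -3.32*x^5 + 11.8*x^4 + 2.09*x^3 - 3.49*x^2 + 1.52*x + 2.55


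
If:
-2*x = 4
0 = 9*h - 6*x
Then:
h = -4/3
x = -2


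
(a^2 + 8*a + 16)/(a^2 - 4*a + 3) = (a^2 + 8*a + 16)/(a^2 - 4*a + 3)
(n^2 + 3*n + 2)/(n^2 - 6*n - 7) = (n + 2)/(n - 7)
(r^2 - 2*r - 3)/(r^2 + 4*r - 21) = (r + 1)/(r + 7)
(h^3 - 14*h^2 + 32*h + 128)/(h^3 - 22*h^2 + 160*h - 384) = (h + 2)/(h - 6)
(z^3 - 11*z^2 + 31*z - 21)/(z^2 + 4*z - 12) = (z^3 - 11*z^2 + 31*z - 21)/(z^2 + 4*z - 12)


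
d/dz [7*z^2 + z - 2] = 14*z + 1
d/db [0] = 0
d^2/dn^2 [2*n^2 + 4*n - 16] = 4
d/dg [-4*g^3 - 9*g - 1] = -12*g^2 - 9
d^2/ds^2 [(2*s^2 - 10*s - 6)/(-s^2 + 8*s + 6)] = 12*(-s^3 - 3*s^2 + 6*s - 22)/(s^6 - 24*s^5 + 174*s^4 - 224*s^3 - 1044*s^2 - 864*s - 216)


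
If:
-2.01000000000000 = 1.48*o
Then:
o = -1.36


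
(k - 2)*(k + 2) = k^2 - 4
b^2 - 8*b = b*(b - 8)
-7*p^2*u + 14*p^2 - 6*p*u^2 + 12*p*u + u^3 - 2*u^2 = (-7*p + u)*(p + u)*(u - 2)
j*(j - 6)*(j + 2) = j^3 - 4*j^2 - 12*j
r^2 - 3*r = r*(r - 3)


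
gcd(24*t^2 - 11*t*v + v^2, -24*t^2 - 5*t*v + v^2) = 8*t - v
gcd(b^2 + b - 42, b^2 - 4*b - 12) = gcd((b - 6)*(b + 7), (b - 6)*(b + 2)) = b - 6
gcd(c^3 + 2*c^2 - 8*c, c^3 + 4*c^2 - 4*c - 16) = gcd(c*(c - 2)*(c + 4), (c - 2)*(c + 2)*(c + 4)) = c^2 + 2*c - 8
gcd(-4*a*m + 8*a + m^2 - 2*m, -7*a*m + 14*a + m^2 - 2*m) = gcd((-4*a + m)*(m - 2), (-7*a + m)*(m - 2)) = m - 2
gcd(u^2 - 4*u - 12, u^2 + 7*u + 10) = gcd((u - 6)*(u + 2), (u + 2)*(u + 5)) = u + 2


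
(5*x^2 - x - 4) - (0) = 5*x^2 - x - 4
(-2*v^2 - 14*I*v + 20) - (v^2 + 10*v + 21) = -3*v^2 - 10*v - 14*I*v - 1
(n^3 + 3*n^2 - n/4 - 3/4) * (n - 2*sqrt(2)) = n^4 - 2*sqrt(2)*n^3 + 3*n^3 - 6*sqrt(2)*n^2 - n^2/4 - 3*n/4 + sqrt(2)*n/2 + 3*sqrt(2)/2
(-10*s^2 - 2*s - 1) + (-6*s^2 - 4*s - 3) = -16*s^2 - 6*s - 4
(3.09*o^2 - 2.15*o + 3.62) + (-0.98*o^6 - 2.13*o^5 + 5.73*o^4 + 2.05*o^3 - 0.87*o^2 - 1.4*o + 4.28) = -0.98*o^6 - 2.13*o^5 + 5.73*o^4 + 2.05*o^3 + 2.22*o^2 - 3.55*o + 7.9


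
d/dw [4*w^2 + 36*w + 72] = 8*w + 36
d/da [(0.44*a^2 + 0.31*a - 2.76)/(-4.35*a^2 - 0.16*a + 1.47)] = (1.2781*a^2 - 22.7184*a + 0.0141)/(18.9225*a^4 + 1.392*a^3 - 12.7634*a^2 - 0.4704*a + 2.1609)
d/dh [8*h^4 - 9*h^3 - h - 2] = 32*h^3 - 27*h^2 - 1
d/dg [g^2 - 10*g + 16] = 2*g - 10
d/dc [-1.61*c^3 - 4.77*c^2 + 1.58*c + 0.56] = -4.83*c^2 - 9.54*c + 1.58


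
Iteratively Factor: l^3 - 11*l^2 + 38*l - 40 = (l - 5)*(l^2 - 6*l + 8) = (l - 5)*(l - 2)*(l - 4)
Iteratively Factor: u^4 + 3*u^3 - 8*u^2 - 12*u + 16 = (u - 1)*(u^3 + 4*u^2 - 4*u - 16) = (u - 1)*(u + 4)*(u^2 - 4) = (u - 1)*(u + 2)*(u + 4)*(u - 2)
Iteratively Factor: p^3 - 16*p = (p + 4)*(p^2 - 4*p) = p*(p + 4)*(p - 4)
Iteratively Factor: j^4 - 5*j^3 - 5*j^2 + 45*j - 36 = (j - 1)*(j^3 - 4*j^2 - 9*j + 36) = (j - 1)*(j + 3)*(j^2 - 7*j + 12) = (j - 3)*(j - 1)*(j + 3)*(j - 4)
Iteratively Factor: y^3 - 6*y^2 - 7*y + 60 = (y - 5)*(y^2 - y - 12) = (y - 5)*(y + 3)*(y - 4)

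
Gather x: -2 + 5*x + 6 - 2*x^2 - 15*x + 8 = -2*x^2 - 10*x + 12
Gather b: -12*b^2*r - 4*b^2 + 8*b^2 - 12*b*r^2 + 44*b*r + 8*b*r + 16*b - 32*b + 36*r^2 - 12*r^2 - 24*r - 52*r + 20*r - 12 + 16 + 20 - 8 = b^2*(4 - 12*r) + b*(-12*r^2 + 52*r - 16) + 24*r^2 - 56*r + 16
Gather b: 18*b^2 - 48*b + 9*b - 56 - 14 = 18*b^2 - 39*b - 70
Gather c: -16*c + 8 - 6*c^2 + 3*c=-6*c^2 - 13*c + 8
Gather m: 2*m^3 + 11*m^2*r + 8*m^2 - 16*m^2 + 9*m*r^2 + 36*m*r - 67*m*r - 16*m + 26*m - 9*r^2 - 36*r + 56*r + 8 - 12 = 2*m^3 + m^2*(11*r - 8) + m*(9*r^2 - 31*r + 10) - 9*r^2 + 20*r - 4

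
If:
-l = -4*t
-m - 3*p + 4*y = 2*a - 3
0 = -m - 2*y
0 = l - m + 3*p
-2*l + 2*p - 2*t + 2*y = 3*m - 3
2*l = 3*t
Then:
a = -3/10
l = 0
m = 9/10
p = 3/10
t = 0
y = -9/20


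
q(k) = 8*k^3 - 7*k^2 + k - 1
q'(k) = 24*k^2 - 14*k + 1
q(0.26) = -1.07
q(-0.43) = -3.36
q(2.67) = 104.04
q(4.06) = 423.06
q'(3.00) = 175.00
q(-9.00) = -6409.00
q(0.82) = -0.48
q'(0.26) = -1.02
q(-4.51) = -881.76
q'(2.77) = 146.37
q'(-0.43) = 11.46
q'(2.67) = 134.71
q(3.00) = 155.00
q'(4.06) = 339.77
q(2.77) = 118.09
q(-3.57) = -457.78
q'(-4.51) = 552.30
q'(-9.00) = 2071.00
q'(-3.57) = 356.86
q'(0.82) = 5.66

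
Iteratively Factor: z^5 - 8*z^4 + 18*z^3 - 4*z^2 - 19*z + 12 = (z - 1)*(z^4 - 7*z^3 + 11*z^2 + 7*z - 12) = (z - 4)*(z - 1)*(z^3 - 3*z^2 - z + 3) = (z - 4)*(z - 1)*(z + 1)*(z^2 - 4*z + 3) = (z - 4)*(z - 3)*(z - 1)*(z + 1)*(z - 1)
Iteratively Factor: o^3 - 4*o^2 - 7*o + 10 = (o + 2)*(o^2 - 6*o + 5) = (o - 5)*(o + 2)*(o - 1)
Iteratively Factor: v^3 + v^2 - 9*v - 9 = (v - 3)*(v^2 + 4*v + 3) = (v - 3)*(v + 3)*(v + 1)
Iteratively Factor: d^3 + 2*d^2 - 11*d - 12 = (d + 1)*(d^2 + d - 12) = (d + 1)*(d + 4)*(d - 3)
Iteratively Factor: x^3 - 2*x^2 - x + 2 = (x + 1)*(x^2 - 3*x + 2) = (x - 2)*(x + 1)*(x - 1)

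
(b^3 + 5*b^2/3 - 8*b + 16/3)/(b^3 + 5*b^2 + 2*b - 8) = (b - 4/3)/(b + 2)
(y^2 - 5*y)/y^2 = (y - 5)/y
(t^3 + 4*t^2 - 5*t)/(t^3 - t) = (t + 5)/(t + 1)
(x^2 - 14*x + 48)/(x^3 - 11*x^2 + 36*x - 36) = (x - 8)/(x^2 - 5*x + 6)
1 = 1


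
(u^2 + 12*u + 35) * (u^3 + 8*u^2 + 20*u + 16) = u^5 + 20*u^4 + 151*u^3 + 536*u^2 + 892*u + 560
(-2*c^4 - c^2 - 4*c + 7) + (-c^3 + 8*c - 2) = -2*c^4 - c^3 - c^2 + 4*c + 5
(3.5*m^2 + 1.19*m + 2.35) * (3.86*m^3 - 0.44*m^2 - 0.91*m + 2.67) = 13.51*m^5 + 3.0534*m^4 + 5.3624*m^3 + 7.2281*m^2 + 1.0388*m + 6.2745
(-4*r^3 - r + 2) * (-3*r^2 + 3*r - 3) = 12*r^5 - 12*r^4 + 15*r^3 - 9*r^2 + 9*r - 6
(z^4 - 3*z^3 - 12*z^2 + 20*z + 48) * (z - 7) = z^5 - 10*z^4 + 9*z^3 + 104*z^2 - 92*z - 336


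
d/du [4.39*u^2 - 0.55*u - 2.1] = 8.78*u - 0.55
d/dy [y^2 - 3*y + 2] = 2*y - 3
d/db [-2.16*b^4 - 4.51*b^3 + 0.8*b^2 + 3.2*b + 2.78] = -8.64*b^3 - 13.53*b^2 + 1.6*b + 3.2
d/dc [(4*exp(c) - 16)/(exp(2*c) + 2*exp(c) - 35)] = 4*(-2*(exp(c) - 4)*(exp(c) + 1) + exp(2*c) + 2*exp(c) - 35)*exp(c)/(exp(2*c) + 2*exp(c) - 35)^2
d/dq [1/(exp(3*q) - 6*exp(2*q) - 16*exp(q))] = (-3*exp(2*q) + 12*exp(q) + 16)*exp(-q)/(-exp(2*q) + 6*exp(q) + 16)^2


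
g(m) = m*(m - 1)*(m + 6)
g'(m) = m*(m - 1) + m*(m + 6) + (m - 1)*(m + 6) = 3*m^2 + 10*m - 6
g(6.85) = 514.93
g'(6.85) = 203.27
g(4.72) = 188.23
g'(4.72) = 108.04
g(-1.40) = 15.46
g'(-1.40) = -14.12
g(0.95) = -0.33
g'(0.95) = 6.21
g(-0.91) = 8.85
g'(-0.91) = -12.62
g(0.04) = -0.23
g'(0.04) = -5.60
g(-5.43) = 19.90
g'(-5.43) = 28.15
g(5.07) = 228.43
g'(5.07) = 121.81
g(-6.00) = 0.00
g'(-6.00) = 42.00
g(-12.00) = -936.00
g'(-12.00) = 306.00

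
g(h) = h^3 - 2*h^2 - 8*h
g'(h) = 3*h^2 - 4*h - 8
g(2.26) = -16.75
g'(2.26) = -1.72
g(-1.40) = 4.54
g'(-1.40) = 3.48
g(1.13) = -10.15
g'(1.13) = -8.69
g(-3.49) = -38.95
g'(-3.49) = 42.50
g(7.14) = 204.92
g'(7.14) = 116.38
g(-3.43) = -36.44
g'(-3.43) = 41.01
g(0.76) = -6.80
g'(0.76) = -9.31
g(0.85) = -7.63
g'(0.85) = -9.23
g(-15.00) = -3705.00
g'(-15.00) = 727.00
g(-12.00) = -1920.00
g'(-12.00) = 472.00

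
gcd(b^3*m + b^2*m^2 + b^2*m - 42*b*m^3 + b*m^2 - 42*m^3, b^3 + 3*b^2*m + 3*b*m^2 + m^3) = 1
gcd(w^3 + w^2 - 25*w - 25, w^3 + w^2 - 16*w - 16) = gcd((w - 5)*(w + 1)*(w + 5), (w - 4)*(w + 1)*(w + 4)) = w + 1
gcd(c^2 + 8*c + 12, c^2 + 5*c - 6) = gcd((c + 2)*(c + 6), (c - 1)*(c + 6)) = c + 6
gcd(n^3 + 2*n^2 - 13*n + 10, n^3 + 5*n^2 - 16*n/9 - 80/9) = n + 5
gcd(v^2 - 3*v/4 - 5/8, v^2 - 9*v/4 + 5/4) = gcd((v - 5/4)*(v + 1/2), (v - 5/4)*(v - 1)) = v - 5/4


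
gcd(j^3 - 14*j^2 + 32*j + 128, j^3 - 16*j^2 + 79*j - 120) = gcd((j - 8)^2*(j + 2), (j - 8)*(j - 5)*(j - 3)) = j - 8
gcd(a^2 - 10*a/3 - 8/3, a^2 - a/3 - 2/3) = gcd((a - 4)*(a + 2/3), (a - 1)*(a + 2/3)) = a + 2/3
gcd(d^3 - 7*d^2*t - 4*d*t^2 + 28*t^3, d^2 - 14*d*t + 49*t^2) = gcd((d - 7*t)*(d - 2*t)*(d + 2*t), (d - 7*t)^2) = -d + 7*t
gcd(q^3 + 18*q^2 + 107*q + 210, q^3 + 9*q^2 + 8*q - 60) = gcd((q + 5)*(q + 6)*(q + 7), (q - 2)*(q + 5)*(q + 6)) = q^2 + 11*q + 30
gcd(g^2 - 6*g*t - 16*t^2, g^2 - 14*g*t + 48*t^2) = -g + 8*t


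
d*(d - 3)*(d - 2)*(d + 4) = d^4 - d^3 - 14*d^2 + 24*d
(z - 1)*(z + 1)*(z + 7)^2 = z^4 + 14*z^3 + 48*z^2 - 14*z - 49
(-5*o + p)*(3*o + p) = -15*o^2 - 2*o*p + p^2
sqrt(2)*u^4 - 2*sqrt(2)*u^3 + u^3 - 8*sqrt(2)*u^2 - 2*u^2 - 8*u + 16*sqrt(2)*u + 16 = (u - 2)*(u - 2*sqrt(2))*(u + 2*sqrt(2))*(sqrt(2)*u + 1)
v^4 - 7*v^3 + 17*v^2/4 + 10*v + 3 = (v - 6)*(v - 2)*(v + 1/2)^2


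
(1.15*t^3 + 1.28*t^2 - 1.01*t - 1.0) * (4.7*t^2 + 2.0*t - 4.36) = 5.405*t^5 + 8.316*t^4 - 7.201*t^3 - 12.3008*t^2 + 2.4036*t + 4.36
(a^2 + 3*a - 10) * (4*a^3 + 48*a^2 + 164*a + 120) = 4*a^5 + 60*a^4 + 268*a^3 + 132*a^2 - 1280*a - 1200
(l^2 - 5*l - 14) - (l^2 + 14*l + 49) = -19*l - 63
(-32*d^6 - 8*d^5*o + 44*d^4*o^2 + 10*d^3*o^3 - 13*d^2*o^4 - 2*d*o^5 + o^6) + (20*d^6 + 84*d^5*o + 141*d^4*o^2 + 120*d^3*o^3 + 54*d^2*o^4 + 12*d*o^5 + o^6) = -12*d^6 + 76*d^5*o + 185*d^4*o^2 + 130*d^3*o^3 + 41*d^2*o^4 + 10*d*o^5 + 2*o^6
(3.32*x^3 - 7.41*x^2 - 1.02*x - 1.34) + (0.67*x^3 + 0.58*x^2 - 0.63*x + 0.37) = 3.99*x^3 - 6.83*x^2 - 1.65*x - 0.97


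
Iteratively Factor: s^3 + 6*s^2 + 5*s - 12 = (s - 1)*(s^2 + 7*s + 12) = (s - 1)*(s + 3)*(s + 4)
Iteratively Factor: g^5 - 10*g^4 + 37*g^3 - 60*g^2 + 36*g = (g - 3)*(g^4 - 7*g^3 + 16*g^2 - 12*g) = g*(g - 3)*(g^3 - 7*g^2 + 16*g - 12) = g*(g - 3)^2*(g^2 - 4*g + 4) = g*(g - 3)^2*(g - 2)*(g - 2)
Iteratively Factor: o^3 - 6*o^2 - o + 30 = (o + 2)*(o^2 - 8*o + 15) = (o - 5)*(o + 2)*(o - 3)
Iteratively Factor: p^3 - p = (p + 1)*(p^2 - p) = (p - 1)*(p + 1)*(p)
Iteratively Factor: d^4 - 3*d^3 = (d)*(d^3 - 3*d^2) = d^2*(d^2 - 3*d) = d^3*(d - 3)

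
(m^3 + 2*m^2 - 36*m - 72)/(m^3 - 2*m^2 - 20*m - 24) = (m + 6)/(m + 2)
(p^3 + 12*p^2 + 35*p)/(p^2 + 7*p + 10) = p*(p + 7)/(p + 2)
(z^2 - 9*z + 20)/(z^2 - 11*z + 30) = (z - 4)/(z - 6)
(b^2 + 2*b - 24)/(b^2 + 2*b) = (b^2 + 2*b - 24)/(b*(b + 2))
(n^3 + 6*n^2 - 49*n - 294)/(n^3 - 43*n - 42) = (n + 7)/(n + 1)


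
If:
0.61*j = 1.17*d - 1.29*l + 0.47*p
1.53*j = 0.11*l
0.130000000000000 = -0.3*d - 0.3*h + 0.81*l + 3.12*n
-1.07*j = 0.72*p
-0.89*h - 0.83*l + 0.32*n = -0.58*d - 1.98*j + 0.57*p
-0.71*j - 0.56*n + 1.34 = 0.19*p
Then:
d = -31.04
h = -0.37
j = -1.89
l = -26.24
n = 3.83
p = 2.80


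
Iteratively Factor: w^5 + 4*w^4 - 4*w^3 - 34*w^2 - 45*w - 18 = (w - 3)*(w^4 + 7*w^3 + 17*w^2 + 17*w + 6) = (w - 3)*(w + 2)*(w^3 + 5*w^2 + 7*w + 3) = (w - 3)*(w + 1)*(w + 2)*(w^2 + 4*w + 3) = (w - 3)*(w + 1)^2*(w + 2)*(w + 3)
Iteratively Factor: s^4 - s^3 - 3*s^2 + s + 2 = (s - 1)*(s^3 - 3*s - 2) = (s - 1)*(s + 1)*(s^2 - s - 2) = (s - 1)*(s + 1)^2*(s - 2)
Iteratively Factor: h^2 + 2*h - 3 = (h + 3)*(h - 1)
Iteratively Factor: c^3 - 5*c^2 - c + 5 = (c - 1)*(c^2 - 4*c - 5) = (c - 5)*(c - 1)*(c + 1)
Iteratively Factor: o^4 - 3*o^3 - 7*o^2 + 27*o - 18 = (o + 3)*(o^3 - 6*o^2 + 11*o - 6) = (o - 1)*(o + 3)*(o^2 - 5*o + 6) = (o - 3)*(o - 1)*(o + 3)*(o - 2)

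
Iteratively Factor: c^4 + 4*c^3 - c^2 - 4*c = (c + 1)*(c^3 + 3*c^2 - 4*c) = (c + 1)*(c + 4)*(c^2 - c) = c*(c + 1)*(c + 4)*(c - 1)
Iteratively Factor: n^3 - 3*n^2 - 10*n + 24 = (n - 2)*(n^2 - n - 12) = (n - 2)*(n + 3)*(n - 4)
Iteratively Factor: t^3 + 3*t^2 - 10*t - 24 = (t - 3)*(t^2 + 6*t + 8) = (t - 3)*(t + 4)*(t + 2)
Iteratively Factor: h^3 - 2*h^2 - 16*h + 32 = (h + 4)*(h^2 - 6*h + 8) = (h - 4)*(h + 4)*(h - 2)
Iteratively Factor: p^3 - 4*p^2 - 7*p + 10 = (p + 2)*(p^2 - 6*p + 5) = (p - 5)*(p + 2)*(p - 1)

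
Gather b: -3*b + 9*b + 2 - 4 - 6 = 6*b - 8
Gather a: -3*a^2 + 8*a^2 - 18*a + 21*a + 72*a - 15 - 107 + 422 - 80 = 5*a^2 + 75*a + 220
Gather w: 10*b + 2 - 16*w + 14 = 10*b - 16*w + 16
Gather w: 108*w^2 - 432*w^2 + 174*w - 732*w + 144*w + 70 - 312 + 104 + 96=-324*w^2 - 414*w - 42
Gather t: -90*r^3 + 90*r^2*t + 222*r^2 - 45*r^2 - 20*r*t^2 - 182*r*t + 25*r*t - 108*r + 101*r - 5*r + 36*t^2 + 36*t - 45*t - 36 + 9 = -90*r^3 + 177*r^2 - 12*r + t^2*(36 - 20*r) + t*(90*r^2 - 157*r - 9) - 27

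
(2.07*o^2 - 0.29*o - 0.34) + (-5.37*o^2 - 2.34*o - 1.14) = -3.3*o^2 - 2.63*o - 1.48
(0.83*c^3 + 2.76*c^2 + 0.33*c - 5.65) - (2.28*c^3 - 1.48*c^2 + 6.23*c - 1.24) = -1.45*c^3 + 4.24*c^2 - 5.9*c - 4.41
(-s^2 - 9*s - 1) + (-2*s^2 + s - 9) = -3*s^2 - 8*s - 10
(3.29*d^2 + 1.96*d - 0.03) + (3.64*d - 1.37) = 3.29*d^2 + 5.6*d - 1.4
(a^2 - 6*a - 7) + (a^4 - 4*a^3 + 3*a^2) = a^4 - 4*a^3 + 4*a^2 - 6*a - 7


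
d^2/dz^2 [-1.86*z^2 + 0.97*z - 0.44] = -3.72000000000000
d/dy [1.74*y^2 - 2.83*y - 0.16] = 3.48*y - 2.83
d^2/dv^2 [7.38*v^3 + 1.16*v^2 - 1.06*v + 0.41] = 44.28*v + 2.32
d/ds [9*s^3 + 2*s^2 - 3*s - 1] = 27*s^2 + 4*s - 3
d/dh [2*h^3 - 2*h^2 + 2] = 2*h*(3*h - 2)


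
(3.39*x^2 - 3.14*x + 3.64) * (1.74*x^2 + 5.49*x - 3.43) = 5.8986*x^4 + 13.1475*x^3 - 22.5327*x^2 + 30.7538*x - 12.4852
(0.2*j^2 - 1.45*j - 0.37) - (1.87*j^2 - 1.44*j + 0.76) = -1.67*j^2 - 0.01*j - 1.13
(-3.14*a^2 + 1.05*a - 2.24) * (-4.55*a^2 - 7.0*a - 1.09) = 14.287*a^4 + 17.2025*a^3 + 6.2646*a^2 + 14.5355*a + 2.4416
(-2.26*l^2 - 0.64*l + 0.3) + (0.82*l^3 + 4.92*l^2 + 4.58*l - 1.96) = 0.82*l^3 + 2.66*l^2 + 3.94*l - 1.66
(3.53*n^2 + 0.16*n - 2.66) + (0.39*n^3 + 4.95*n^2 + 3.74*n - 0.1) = 0.39*n^3 + 8.48*n^2 + 3.9*n - 2.76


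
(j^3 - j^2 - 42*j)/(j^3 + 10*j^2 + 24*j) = (j - 7)/(j + 4)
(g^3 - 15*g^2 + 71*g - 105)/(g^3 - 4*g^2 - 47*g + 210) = (g^2 - 10*g + 21)/(g^2 + g - 42)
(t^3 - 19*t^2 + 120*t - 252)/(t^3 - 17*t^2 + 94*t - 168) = (t - 6)/(t - 4)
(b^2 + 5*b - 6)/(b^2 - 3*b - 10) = (-b^2 - 5*b + 6)/(-b^2 + 3*b + 10)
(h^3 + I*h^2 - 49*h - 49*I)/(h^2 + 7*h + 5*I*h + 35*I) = (h^2 + h*(-7 + I) - 7*I)/(h + 5*I)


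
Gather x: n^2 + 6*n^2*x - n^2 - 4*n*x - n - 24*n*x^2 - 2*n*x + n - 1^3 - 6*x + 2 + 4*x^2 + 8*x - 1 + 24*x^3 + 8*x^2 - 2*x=24*x^3 + x^2*(12 - 24*n) + x*(6*n^2 - 6*n)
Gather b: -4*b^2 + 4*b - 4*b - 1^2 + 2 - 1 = -4*b^2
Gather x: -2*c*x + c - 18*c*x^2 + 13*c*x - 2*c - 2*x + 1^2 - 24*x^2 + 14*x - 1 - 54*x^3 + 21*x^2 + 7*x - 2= -c - 54*x^3 + x^2*(-18*c - 3) + x*(11*c + 19) - 2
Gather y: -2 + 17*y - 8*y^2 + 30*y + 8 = -8*y^2 + 47*y + 6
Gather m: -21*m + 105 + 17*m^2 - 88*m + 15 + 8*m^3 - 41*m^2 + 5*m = 8*m^3 - 24*m^2 - 104*m + 120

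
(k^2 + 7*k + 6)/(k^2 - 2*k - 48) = (k + 1)/(k - 8)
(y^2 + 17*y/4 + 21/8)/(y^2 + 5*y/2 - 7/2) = (y + 3/4)/(y - 1)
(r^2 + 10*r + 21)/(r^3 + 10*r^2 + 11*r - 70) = (r + 3)/(r^2 + 3*r - 10)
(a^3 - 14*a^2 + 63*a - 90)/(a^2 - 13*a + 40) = (a^2 - 9*a + 18)/(a - 8)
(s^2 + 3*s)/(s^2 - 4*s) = (s + 3)/(s - 4)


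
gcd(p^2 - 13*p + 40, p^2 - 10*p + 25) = p - 5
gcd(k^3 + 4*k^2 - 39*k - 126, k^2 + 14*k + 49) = k + 7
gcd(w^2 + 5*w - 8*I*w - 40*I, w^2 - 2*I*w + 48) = w - 8*I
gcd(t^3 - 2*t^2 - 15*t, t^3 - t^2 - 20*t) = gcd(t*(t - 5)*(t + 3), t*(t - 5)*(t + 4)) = t^2 - 5*t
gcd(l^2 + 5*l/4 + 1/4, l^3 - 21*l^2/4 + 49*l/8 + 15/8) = l + 1/4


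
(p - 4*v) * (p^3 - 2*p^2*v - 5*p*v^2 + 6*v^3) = p^4 - 6*p^3*v + 3*p^2*v^2 + 26*p*v^3 - 24*v^4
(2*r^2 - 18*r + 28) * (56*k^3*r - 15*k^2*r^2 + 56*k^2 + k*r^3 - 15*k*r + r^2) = 112*k^3*r^3 - 1008*k^3*r^2 + 1568*k^3*r - 30*k^2*r^4 + 270*k^2*r^3 - 308*k^2*r^2 - 1008*k^2*r + 1568*k^2 + 2*k*r^5 - 18*k*r^4 - 2*k*r^3 + 270*k*r^2 - 420*k*r + 2*r^4 - 18*r^3 + 28*r^2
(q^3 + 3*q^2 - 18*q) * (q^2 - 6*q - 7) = q^5 - 3*q^4 - 43*q^3 + 87*q^2 + 126*q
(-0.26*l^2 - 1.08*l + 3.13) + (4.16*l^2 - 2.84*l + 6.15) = 3.9*l^2 - 3.92*l + 9.28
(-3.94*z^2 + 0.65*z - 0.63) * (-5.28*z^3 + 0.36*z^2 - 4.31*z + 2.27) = 20.8032*z^5 - 4.8504*z^4 + 20.5418*z^3 - 11.9721*z^2 + 4.1908*z - 1.4301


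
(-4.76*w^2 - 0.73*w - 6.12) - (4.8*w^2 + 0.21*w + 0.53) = -9.56*w^2 - 0.94*w - 6.65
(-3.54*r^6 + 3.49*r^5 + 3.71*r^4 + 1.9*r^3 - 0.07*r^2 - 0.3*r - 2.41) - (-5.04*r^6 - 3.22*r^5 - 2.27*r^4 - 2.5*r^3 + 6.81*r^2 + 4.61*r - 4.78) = 1.5*r^6 + 6.71*r^5 + 5.98*r^4 + 4.4*r^3 - 6.88*r^2 - 4.91*r + 2.37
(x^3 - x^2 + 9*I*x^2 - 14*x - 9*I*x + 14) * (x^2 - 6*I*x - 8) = x^5 - x^4 + 3*I*x^4 + 32*x^3 - 3*I*x^3 - 32*x^2 + 12*I*x^2 + 112*x - 12*I*x - 112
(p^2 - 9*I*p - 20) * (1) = p^2 - 9*I*p - 20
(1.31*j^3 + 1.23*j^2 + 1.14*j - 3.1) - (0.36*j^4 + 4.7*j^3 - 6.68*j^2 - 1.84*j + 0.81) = -0.36*j^4 - 3.39*j^3 + 7.91*j^2 + 2.98*j - 3.91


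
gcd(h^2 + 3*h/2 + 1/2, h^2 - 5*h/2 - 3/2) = h + 1/2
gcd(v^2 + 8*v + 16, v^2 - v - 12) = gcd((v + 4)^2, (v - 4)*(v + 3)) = 1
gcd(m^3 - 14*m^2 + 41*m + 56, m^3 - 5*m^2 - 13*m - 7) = m^2 - 6*m - 7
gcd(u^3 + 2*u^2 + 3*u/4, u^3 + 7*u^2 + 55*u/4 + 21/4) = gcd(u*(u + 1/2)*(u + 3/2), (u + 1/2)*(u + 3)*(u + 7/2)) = u + 1/2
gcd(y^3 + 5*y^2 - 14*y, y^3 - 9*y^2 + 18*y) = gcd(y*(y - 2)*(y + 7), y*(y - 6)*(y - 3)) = y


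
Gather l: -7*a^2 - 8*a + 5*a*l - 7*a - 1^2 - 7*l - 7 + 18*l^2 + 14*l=-7*a^2 - 15*a + 18*l^2 + l*(5*a + 7) - 8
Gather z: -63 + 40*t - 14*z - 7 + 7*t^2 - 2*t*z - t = 7*t^2 + 39*t + z*(-2*t - 14) - 70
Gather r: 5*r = 5*r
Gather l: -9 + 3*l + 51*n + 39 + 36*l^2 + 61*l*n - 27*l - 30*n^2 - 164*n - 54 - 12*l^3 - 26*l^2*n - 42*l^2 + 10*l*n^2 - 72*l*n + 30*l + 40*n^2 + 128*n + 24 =-12*l^3 + l^2*(-26*n - 6) + l*(10*n^2 - 11*n + 6) + 10*n^2 + 15*n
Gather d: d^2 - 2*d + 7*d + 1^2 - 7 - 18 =d^2 + 5*d - 24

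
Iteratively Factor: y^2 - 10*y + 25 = (y - 5)*(y - 5)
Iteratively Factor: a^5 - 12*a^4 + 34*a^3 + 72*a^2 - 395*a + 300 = (a - 5)*(a^4 - 7*a^3 - a^2 + 67*a - 60) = (a - 5)*(a - 4)*(a^3 - 3*a^2 - 13*a + 15) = (a - 5)*(a - 4)*(a + 3)*(a^2 - 6*a + 5) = (a - 5)*(a - 4)*(a - 1)*(a + 3)*(a - 5)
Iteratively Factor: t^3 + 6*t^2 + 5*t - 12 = (t + 4)*(t^2 + 2*t - 3) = (t - 1)*(t + 4)*(t + 3)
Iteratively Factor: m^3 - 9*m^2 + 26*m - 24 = (m - 2)*(m^2 - 7*m + 12) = (m - 3)*(m - 2)*(m - 4)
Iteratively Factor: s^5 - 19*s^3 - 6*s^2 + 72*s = (s + 3)*(s^4 - 3*s^3 - 10*s^2 + 24*s) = (s - 2)*(s + 3)*(s^3 - s^2 - 12*s) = (s - 4)*(s - 2)*(s + 3)*(s^2 + 3*s) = (s - 4)*(s - 2)*(s + 3)^2*(s)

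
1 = 1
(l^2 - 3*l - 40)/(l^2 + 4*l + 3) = (l^2 - 3*l - 40)/(l^2 + 4*l + 3)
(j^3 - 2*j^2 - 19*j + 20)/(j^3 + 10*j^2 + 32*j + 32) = (j^2 - 6*j + 5)/(j^2 + 6*j + 8)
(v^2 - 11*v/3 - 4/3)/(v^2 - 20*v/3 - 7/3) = (v - 4)/(v - 7)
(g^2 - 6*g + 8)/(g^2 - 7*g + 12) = (g - 2)/(g - 3)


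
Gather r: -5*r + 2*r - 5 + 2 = -3*r - 3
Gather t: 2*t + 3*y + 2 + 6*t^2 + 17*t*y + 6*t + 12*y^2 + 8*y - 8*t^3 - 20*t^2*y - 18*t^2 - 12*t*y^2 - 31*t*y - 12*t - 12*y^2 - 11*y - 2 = -8*t^3 + t^2*(-20*y - 12) + t*(-12*y^2 - 14*y - 4)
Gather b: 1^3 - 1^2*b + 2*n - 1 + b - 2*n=0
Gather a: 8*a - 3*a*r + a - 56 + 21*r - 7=a*(9 - 3*r) + 21*r - 63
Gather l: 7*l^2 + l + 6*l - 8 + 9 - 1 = 7*l^2 + 7*l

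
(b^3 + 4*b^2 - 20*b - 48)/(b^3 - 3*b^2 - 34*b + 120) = (b + 2)/(b - 5)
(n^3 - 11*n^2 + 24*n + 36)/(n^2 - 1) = (n^2 - 12*n + 36)/(n - 1)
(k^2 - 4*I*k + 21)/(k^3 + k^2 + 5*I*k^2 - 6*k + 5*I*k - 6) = (k - 7*I)/(k^2 + k*(1 + 2*I) + 2*I)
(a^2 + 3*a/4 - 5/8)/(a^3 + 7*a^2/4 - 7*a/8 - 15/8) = (2*a - 1)/(2*a^2 + a - 3)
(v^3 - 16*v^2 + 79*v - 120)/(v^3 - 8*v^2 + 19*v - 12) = (v^2 - 13*v + 40)/(v^2 - 5*v + 4)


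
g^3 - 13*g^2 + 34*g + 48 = (g - 8)*(g - 6)*(g + 1)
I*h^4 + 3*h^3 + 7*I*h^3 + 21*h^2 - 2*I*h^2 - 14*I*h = h*(h + 7)*(h - 2*I)*(I*h + 1)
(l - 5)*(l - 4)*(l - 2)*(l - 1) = l^4 - 12*l^3 + 49*l^2 - 78*l + 40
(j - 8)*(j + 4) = j^2 - 4*j - 32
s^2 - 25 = (s - 5)*(s + 5)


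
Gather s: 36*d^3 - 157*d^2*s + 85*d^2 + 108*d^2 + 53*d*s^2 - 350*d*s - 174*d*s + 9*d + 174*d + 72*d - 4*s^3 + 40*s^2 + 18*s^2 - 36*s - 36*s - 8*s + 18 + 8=36*d^3 + 193*d^2 + 255*d - 4*s^3 + s^2*(53*d + 58) + s*(-157*d^2 - 524*d - 80) + 26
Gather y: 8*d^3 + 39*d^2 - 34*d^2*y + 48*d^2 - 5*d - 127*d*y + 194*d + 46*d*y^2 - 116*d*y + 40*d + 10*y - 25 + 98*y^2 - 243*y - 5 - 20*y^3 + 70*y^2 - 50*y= 8*d^3 + 87*d^2 + 229*d - 20*y^3 + y^2*(46*d + 168) + y*(-34*d^2 - 243*d - 283) - 30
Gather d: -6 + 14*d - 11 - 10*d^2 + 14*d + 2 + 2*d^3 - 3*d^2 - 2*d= 2*d^3 - 13*d^2 + 26*d - 15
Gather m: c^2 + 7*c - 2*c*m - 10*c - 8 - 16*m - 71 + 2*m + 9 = c^2 - 3*c + m*(-2*c - 14) - 70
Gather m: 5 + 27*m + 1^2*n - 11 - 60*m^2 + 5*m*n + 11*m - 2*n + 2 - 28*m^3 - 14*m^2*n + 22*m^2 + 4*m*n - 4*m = -28*m^3 + m^2*(-14*n - 38) + m*(9*n + 34) - n - 4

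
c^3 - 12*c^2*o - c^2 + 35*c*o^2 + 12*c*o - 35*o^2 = (c - 1)*(c - 7*o)*(c - 5*o)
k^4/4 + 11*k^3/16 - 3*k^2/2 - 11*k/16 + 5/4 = (k/4 + 1)*(k - 5/4)*(k - 1)*(k + 1)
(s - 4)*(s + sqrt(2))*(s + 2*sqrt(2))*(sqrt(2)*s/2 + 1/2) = sqrt(2)*s^4/2 - 2*sqrt(2)*s^3 + 7*s^3/2 - 14*s^2 + 7*sqrt(2)*s^2/2 - 14*sqrt(2)*s + 2*s - 8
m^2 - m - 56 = (m - 8)*(m + 7)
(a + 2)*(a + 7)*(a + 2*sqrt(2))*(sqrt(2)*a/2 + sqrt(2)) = sqrt(2)*a^4/2 + 2*a^3 + 11*sqrt(2)*a^3/2 + 22*a^2 + 16*sqrt(2)*a^2 + 14*sqrt(2)*a + 64*a + 56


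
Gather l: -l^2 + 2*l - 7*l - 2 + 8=-l^2 - 5*l + 6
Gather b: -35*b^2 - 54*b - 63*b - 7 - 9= -35*b^2 - 117*b - 16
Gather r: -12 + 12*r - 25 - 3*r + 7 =9*r - 30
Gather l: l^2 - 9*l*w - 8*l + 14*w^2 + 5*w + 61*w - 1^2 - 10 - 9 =l^2 + l*(-9*w - 8) + 14*w^2 + 66*w - 20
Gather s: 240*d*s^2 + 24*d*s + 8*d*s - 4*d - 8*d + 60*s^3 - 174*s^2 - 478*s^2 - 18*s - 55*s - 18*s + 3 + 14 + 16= -12*d + 60*s^3 + s^2*(240*d - 652) + s*(32*d - 91) + 33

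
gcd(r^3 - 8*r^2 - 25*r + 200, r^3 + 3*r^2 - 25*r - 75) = r^2 - 25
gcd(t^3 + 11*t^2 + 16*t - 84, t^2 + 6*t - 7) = t + 7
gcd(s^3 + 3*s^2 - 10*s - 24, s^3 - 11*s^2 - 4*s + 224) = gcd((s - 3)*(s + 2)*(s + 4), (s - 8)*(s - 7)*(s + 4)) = s + 4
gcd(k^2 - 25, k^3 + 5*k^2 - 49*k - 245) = k + 5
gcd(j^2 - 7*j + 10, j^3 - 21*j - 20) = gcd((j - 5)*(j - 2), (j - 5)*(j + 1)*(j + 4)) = j - 5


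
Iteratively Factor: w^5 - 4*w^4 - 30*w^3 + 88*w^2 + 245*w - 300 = (w + 3)*(w^4 - 7*w^3 - 9*w^2 + 115*w - 100) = (w - 5)*(w + 3)*(w^3 - 2*w^2 - 19*w + 20) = (w - 5)^2*(w + 3)*(w^2 + 3*w - 4) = (w - 5)^2*(w + 3)*(w + 4)*(w - 1)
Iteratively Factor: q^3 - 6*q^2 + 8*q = (q)*(q^2 - 6*q + 8) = q*(q - 4)*(q - 2)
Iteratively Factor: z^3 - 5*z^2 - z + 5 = (z - 1)*(z^2 - 4*z - 5) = (z - 5)*(z - 1)*(z + 1)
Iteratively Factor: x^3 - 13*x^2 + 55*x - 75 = (x - 3)*(x^2 - 10*x + 25) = (x - 5)*(x - 3)*(x - 5)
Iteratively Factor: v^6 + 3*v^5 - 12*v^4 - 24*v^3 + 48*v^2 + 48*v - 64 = (v + 2)*(v^5 + v^4 - 14*v^3 + 4*v^2 + 40*v - 32) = (v + 2)*(v + 4)*(v^4 - 3*v^3 - 2*v^2 + 12*v - 8) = (v - 2)*(v + 2)*(v + 4)*(v^3 - v^2 - 4*v + 4) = (v - 2)^2*(v + 2)*(v + 4)*(v^2 + v - 2) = (v - 2)^2*(v - 1)*(v + 2)*(v + 4)*(v + 2)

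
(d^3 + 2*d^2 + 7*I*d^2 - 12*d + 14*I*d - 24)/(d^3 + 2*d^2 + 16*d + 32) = (d + 3*I)/(d - 4*I)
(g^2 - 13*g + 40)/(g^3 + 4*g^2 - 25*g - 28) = (g^2 - 13*g + 40)/(g^3 + 4*g^2 - 25*g - 28)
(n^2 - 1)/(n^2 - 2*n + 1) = (n + 1)/(n - 1)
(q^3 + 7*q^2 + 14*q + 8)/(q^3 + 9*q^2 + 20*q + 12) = (q + 4)/(q + 6)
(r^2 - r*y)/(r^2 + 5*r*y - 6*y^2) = r/(r + 6*y)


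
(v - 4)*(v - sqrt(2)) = v^2 - 4*v - sqrt(2)*v + 4*sqrt(2)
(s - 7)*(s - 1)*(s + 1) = s^3 - 7*s^2 - s + 7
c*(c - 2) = c^2 - 2*c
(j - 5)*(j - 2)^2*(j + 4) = j^4 - 5*j^3 - 12*j^2 + 76*j - 80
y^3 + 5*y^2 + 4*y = y*(y + 1)*(y + 4)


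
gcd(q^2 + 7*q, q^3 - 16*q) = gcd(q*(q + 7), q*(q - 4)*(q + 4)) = q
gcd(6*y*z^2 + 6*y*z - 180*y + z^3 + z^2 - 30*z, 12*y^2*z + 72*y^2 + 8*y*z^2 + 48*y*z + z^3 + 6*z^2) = 6*y*z + 36*y + z^2 + 6*z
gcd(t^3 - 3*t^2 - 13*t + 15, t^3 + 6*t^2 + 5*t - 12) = t^2 + 2*t - 3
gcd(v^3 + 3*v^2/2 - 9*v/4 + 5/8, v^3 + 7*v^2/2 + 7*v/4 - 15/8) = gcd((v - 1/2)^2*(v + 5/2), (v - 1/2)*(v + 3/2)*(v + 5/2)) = v^2 + 2*v - 5/4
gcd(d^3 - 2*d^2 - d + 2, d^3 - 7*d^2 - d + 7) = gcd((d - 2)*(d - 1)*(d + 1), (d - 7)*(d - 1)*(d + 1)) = d^2 - 1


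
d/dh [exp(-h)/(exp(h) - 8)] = 2*(4 - exp(h))*exp(-h)/(exp(2*h) - 16*exp(h) + 64)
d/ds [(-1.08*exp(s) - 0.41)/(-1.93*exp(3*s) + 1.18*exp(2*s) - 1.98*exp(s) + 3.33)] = (-4.1688*exp(3*s) - 1.0995*exp(2*s) + 0.9676*exp(s) - 4.4082)*exp(s)/(3.7249*exp(6*s) - 4.5548*exp(5*s) + 9.0352*exp(4*s) - 17.5266*exp(3*s) + 11.7792*exp(2*s) - 13.1868*exp(s) + 11.0889)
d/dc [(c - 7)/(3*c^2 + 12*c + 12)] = (16 - c)/(3*(c^3 + 6*c^2 + 12*c + 8))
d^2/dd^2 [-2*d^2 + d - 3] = -4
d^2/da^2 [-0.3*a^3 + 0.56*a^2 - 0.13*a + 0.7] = 1.12 - 1.8*a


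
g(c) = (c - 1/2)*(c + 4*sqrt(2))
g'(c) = 2*c - 1/2 + 4*sqrt(2)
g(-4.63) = -5.27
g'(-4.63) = -4.10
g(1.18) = 4.65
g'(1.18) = 7.52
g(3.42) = 26.50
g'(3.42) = 12.00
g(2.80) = 19.45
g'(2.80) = 10.76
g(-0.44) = -4.90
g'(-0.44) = 4.28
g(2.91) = 20.65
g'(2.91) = 10.98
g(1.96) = 11.12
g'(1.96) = 9.08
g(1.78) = 9.52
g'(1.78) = 8.72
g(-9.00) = 31.76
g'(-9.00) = -12.84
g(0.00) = -2.83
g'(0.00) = 5.16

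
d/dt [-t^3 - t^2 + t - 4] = -3*t^2 - 2*t + 1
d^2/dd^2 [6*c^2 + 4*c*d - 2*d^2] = -4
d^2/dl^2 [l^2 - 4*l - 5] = 2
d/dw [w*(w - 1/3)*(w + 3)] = 3*w^2 + 16*w/3 - 1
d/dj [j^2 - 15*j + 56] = 2*j - 15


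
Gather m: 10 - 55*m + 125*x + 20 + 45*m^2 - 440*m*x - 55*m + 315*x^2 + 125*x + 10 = 45*m^2 + m*(-440*x - 110) + 315*x^2 + 250*x + 40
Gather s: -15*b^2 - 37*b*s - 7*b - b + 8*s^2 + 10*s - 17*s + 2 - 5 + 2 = -15*b^2 - 8*b + 8*s^2 + s*(-37*b - 7) - 1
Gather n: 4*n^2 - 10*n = 4*n^2 - 10*n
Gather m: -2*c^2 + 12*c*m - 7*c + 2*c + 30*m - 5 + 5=-2*c^2 - 5*c + m*(12*c + 30)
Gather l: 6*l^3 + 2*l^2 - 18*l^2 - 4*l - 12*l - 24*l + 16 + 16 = 6*l^3 - 16*l^2 - 40*l + 32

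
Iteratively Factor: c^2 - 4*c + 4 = (c - 2)*(c - 2)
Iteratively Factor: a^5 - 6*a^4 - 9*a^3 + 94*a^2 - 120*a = (a + 4)*(a^4 - 10*a^3 + 31*a^2 - 30*a) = (a - 3)*(a + 4)*(a^3 - 7*a^2 + 10*a) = (a - 3)*(a - 2)*(a + 4)*(a^2 - 5*a) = (a - 5)*(a - 3)*(a - 2)*(a + 4)*(a)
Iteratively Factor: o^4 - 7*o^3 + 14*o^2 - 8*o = (o)*(o^3 - 7*o^2 + 14*o - 8) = o*(o - 1)*(o^2 - 6*o + 8) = o*(o - 4)*(o - 1)*(o - 2)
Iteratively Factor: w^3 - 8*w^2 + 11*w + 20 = (w - 5)*(w^2 - 3*w - 4) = (w - 5)*(w + 1)*(w - 4)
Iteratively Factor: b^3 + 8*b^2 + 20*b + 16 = (b + 4)*(b^2 + 4*b + 4) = (b + 2)*(b + 4)*(b + 2)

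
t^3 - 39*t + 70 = (t - 5)*(t - 2)*(t + 7)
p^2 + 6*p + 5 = (p + 1)*(p + 5)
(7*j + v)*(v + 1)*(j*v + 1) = 7*j^2*v^2 + 7*j^2*v + j*v^3 + j*v^2 + 7*j*v + 7*j + v^2 + v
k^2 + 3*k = k*(k + 3)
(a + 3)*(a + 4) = a^2 + 7*a + 12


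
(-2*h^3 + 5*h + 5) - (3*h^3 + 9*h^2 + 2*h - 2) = -5*h^3 - 9*h^2 + 3*h + 7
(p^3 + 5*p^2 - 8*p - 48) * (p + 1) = p^4 + 6*p^3 - 3*p^2 - 56*p - 48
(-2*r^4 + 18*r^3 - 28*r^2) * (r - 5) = -2*r^5 + 28*r^4 - 118*r^3 + 140*r^2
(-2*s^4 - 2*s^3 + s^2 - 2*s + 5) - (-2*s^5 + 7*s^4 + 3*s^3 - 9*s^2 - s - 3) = 2*s^5 - 9*s^4 - 5*s^3 + 10*s^2 - s + 8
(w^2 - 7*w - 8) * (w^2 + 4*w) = w^4 - 3*w^3 - 36*w^2 - 32*w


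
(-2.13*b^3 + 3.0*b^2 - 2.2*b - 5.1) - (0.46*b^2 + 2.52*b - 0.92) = -2.13*b^3 + 2.54*b^2 - 4.72*b - 4.18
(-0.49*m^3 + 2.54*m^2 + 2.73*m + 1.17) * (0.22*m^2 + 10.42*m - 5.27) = -0.1078*m^5 - 4.547*m^4 + 29.6497*m^3 + 15.3182*m^2 - 2.1957*m - 6.1659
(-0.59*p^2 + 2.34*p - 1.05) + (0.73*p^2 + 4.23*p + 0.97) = 0.14*p^2 + 6.57*p - 0.0800000000000001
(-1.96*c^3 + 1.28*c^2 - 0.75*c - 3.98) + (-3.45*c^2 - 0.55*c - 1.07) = -1.96*c^3 - 2.17*c^2 - 1.3*c - 5.05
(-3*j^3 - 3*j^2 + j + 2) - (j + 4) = -3*j^3 - 3*j^2 - 2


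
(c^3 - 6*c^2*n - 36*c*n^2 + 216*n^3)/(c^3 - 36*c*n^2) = (c - 6*n)/c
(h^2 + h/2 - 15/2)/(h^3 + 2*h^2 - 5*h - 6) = (h - 5/2)/(h^2 - h - 2)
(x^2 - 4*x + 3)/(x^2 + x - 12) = (x - 1)/(x + 4)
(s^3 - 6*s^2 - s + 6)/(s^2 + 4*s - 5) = (s^2 - 5*s - 6)/(s + 5)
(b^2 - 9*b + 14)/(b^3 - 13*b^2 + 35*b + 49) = (b - 2)/(b^2 - 6*b - 7)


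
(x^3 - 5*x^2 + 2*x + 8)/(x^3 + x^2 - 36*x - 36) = (x^2 - 6*x + 8)/(x^2 - 36)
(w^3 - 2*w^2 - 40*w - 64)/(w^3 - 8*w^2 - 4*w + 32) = (w + 4)/(w - 2)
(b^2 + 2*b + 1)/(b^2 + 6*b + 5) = (b + 1)/(b + 5)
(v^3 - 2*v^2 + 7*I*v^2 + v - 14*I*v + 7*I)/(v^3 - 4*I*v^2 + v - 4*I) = (v^3 + v^2*(-2 + 7*I) + v*(1 - 14*I) + 7*I)/(v^3 - 4*I*v^2 + v - 4*I)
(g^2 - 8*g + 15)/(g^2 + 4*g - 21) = (g - 5)/(g + 7)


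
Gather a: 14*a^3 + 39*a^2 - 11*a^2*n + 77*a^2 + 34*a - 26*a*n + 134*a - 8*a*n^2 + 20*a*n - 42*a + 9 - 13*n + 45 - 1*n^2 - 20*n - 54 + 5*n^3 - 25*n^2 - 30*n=14*a^3 + a^2*(116 - 11*n) + a*(-8*n^2 - 6*n + 126) + 5*n^3 - 26*n^2 - 63*n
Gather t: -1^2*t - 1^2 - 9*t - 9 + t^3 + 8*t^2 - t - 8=t^3 + 8*t^2 - 11*t - 18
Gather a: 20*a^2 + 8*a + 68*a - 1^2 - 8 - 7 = 20*a^2 + 76*a - 16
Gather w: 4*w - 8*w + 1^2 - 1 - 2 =-4*w - 2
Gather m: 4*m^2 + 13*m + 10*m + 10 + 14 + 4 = 4*m^2 + 23*m + 28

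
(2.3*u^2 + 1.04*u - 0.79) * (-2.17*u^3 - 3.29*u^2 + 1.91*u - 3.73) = -4.991*u^5 - 9.8238*u^4 + 2.6857*u^3 - 3.9935*u^2 - 5.3881*u + 2.9467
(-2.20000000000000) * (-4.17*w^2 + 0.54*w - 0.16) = 9.174*w^2 - 1.188*w + 0.352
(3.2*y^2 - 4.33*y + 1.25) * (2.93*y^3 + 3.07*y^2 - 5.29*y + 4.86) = 9.376*y^5 - 2.8629*y^4 - 26.5586*y^3 + 42.2952*y^2 - 27.6563*y + 6.075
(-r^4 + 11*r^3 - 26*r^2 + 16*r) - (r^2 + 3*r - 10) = -r^4 + 11*r^3 - 27*r^2 + 13*r + 10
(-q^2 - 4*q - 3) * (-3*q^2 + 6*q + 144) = 3*q^4 + 6*q^3 - 159*q^2 - 594*q - 432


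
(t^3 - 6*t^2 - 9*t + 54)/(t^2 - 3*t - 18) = t - 3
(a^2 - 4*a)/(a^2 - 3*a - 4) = a/(a + 1)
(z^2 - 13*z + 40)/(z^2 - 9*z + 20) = (z - 8)/(z - 4)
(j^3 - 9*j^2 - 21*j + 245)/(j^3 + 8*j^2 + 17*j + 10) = (j^2 - 14*j + 49)/(j^2 + 3*j + 2)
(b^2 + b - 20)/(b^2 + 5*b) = (b - 4)/b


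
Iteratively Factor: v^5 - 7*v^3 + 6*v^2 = (v)*(v^4 - 7*v^2 + 6*v) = v*(v + 3)*(v^3 - 3*v^2 + 2*v) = v^2*(v + 3)*(v^2 - 3*v + 2) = v^2*(v - 2)*(v + 3)*(v - 1)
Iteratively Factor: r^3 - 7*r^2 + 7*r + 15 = (r - 3)*(r^2 - 4*r - 5) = (r - 3)*(r + 1)*(r - 5)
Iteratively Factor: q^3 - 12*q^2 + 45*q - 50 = (q - 5)*(q^2 - 7*q + 10) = (q - 5)^2*(q - 2)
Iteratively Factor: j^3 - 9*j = (j)*(j^2 - 9) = j*(j - 3)*(j + 3)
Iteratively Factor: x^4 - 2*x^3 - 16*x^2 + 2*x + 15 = (x - 5)*(x^3 + 3*x^2 - x - 3) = (x - 5)*(x - 1)*(x^2 + 4*x + 3) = (x - 5)*(x - 1)*(x + 3)*(x + 1)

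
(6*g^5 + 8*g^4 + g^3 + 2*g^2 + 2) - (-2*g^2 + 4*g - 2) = 6*g^5 + 8*g^4 + g^3 + 4*g^2 - 4*g + 4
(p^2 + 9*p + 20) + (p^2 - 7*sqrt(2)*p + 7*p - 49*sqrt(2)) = 2*p^2 - 7*sqrt(2)*p + 16*p - 49*sqrt(2) + 20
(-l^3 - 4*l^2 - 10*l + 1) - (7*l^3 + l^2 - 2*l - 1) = -8*l^3 - 5*l^2 - 8*l + 2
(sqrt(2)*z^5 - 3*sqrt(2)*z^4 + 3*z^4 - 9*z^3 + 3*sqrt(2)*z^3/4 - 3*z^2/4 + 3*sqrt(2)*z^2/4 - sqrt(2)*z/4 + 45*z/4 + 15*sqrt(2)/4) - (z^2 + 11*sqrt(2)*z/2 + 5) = sqrt(2)*z^5 - 3*sqrt(2)*z^4 + 3*z^4 - 9*z^3 + 3*sqrt(2)*z^3/4 - 7*z^2/4 + 3*sqrt(2)*z^2/4 - 23*sqrt(2)*z/4 + 45*z/4 - 5 + 15*sqrt(2)/4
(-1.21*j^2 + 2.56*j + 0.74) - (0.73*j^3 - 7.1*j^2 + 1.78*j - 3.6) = -0.73*j^3 + 5.89*j^2 + 0.78*j + 4.34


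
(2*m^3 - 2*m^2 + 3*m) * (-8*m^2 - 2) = -16*m^5 + 16*m^4 - 28*m^3 + 4*m^2 - 6*m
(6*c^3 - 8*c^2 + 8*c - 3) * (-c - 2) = -6*c^4 - 4*c^3 + 8*c^2 - 13*c + 6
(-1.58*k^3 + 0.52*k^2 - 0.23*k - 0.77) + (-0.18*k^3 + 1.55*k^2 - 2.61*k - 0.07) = -1.76*k^3 + 2.07*k^2 - 2.84*k - 0.84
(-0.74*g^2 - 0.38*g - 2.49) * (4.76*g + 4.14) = -3.5224*g^3 - 4.8724*g^2 - 13.4256*g - 10.3086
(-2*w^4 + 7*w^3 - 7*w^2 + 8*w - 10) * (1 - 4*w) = 8*w^5 - 30*w^4 + 35*w^3 - 39*w^2 + 48*w - 10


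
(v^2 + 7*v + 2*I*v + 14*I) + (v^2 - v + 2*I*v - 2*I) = 2*v^2 + 6*v + 4*I*v + 12*I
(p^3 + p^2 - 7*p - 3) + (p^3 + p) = 2*p^3 + p^2 - 6*p - 3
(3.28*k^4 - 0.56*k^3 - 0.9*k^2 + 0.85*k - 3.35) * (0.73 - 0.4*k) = -1.312*k^5 + 2.6184*k^4 - 0.0488*k^3 - 0.997*k^2 + 1.9605*k - 2.4455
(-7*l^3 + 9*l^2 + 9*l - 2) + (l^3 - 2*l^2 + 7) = -6*l^3 + 7*l^2 + 9*l + 5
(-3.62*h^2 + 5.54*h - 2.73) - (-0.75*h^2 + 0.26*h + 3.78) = -2.87*h^2 + 5.28*h - 6.51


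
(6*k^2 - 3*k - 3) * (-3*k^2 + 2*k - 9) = -18*k^4 + 21*k^3 - 51*k^2 + 21*k + 27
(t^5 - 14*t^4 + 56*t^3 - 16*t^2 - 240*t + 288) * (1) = t^5 - 14*t^4 + 56*t^3 - 16*t^2 - 240*t + 288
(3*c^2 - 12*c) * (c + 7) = 3*c^3 + 9*c^2 - 84*c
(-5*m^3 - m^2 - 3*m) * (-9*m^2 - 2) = 45*m^5 + 9*m^4 + 37*m^3 + 2*m^2 + 6*m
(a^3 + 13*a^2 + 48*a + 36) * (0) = 0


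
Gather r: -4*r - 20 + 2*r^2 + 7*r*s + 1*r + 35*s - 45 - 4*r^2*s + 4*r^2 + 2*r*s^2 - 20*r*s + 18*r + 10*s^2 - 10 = r^2*(6 - 4*s) + r*(2*s^2 - 13*s + 15) + 10*s^2 + 35*s - 75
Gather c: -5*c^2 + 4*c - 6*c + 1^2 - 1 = -5*c^2 - 2*c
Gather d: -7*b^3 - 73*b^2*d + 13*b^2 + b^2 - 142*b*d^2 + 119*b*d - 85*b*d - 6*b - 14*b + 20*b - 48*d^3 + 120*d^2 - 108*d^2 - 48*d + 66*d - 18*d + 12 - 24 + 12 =-7*b^3 + 14*b^2 - 48*d^3 + d^2*(12 - 142*b) + d*(-73*b^2 + 34*b)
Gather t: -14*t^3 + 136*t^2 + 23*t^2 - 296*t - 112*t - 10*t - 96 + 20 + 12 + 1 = -14*t^3 + 159*t^2 - 418*t - 63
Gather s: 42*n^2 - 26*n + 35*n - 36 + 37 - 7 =42*n^2 + 9*n - 6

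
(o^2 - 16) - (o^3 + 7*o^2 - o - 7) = -o^3 - 6*o^2 + o - 9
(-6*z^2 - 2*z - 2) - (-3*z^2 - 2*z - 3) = 1 - 3*z^2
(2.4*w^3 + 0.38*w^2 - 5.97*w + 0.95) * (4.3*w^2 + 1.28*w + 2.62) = 10.32*w^5 + 4.706*w^4 - 18.8966*w^3 - 2.561*w^2 - 14.4254*w + 2.489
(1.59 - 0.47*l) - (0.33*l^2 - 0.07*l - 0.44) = -0.33*l^2 - 0.4*l + 2.03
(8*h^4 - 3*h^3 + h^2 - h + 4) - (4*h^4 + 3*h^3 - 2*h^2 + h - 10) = 4*h^4 - 6*h^3 + 3*h^2 - 2*h + 14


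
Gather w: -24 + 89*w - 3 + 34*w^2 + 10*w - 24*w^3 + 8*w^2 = -24*w^3 + 42*w^2 + 99*w - 27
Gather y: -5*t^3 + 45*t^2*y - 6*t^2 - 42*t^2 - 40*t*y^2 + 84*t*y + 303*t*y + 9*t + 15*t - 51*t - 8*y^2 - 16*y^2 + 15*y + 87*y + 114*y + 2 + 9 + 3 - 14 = -5*t^3 - 48*t^2 - 27*t + y^2*(-40*t - 24) + y*(45*t^2 + 387*t + 216)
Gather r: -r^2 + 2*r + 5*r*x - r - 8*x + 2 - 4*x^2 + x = -r^2 + r*(5*x + 1) - 4*x^2 - 7*x + 2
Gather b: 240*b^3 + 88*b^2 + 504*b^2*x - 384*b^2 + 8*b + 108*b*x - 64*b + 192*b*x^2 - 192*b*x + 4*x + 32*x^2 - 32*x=240*b^3 + b^2*(504*x - 296) + b*(192*x^2 - 84*x - 56) + 32*x^2 - 28*x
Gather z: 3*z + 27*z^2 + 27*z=27*z^2 + 30*z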